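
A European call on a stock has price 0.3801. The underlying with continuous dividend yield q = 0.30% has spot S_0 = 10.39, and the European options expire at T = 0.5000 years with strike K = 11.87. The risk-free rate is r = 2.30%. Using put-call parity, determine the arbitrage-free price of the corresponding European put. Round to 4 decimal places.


Put-call parity: C - P = S_0 * exp(-qT) - K * exp(-rT).
S_0 * exp(-qT) = 10.3900 * 0.99850112 = 10.37442668
K * exp(-rT) = 11.8700 * 0.98856587 = 11.73427690
P = C - S*exp(-qT) + K*exp(-rT)
P = 0.3801 - 10.37442668 + 11.73427690 = 1.7400

Answer: Put price = 1.7400


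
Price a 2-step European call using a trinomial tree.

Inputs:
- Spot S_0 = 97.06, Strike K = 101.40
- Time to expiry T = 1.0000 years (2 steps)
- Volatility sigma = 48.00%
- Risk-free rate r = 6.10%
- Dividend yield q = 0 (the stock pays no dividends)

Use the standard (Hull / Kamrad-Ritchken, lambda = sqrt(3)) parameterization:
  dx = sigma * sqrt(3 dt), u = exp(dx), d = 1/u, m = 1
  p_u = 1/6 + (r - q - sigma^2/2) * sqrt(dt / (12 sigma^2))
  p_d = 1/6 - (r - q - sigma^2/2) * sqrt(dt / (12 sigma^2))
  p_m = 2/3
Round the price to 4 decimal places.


Answer: Price = V(0,0) = 17.3458

Derivation:
dt = T/N = 0.500000; dx = sigma*sqrt(3*dt) = 0.587878
u = exp(dx) = 1.800164; d = 1/u = 0.555505
p_u = 0.143618, p_m = 0.666667, p_d = 0.189716
Discount per step: exp(-r*dt) = 0.969960
Stock lattice S(k, j) with j the centered position index:
  k=0: S(0,+0) = 97.0600
  k=1: S(1,-1) = 53.9173; S(1,+0) = 97.0600; S(1,+1) = 174.7239
  k=2: S(2,-2) = 29.9513; S(2,-1) = 53.9173; S(2,+0) = 97.0600; S(2,+1) = 174.7239; S(2,+2) = 314.5316
Terminal payoffs V(N, j) = max(S_T - K, 0):
  V(2,-2) = 0.000000; V(2,-1) = 0.000000; V(2,+0) = 0.000000; V(2,+1) = 73.323877; V(2,+2) = 213.131560
Backward induction: V(k, j) = exp(-r*dt) * [p_u * V(k+1, j+1) + p_m * V(k+1, j) + p_d * V(k+1, j-1)]
  V(1,-1) = exp(-r*dt) * [p_u*0.000000 + p_m*0.000000 + p_d*0.000000] = 0.000000
  V(1,+0) = exp(-r*dt) * [p_u*73.323877 + p_m*0.000000 + p_d*0.000000] = 10.214268
  V(1,+1) = exp(-r*dt) * [p_u*213.131560 + p_m*73.323877 + p_d*0.000000] = 77.104132
  V(0,+0) = exp(-r*dt) * [p_u*77.104132 + p_m*10.214268 + p_d*0.000000] = 17.345828


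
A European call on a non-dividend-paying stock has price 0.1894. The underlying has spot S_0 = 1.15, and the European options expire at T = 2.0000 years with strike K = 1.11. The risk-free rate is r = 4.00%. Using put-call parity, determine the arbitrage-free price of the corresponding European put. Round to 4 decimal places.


Answer: Put price = 0.0641

Derivation:
Put-call parity: C - P = S_0 * exp(-qT) - K * exp(-rT).
S_0 * exp(-qT) = 1.1500 * 1.00000000 = 1.15000000
K * exp(-rT) = 1.1100 * 0.92311635 = 1.02465914
P = C - S*exp(-qT) + K*exp(-rT)
P = 0.1894 - 1.15000000 + 1.02465914 = 0.0641


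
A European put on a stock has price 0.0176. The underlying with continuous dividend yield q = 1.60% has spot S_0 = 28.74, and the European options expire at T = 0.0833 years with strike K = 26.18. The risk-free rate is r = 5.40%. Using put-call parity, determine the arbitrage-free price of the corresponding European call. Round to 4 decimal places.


Put-call parity: C - P = S_0 * exp(-qT) - K * exp(-rT).
S_0 * exp(-qT) = 28.7400 * 0.99866809 = 28.70172084
K * exp(-rT) = 26.1800 * 0.99551190 = 26.06250159
C = P + S*exp(-qT) - K*exp(-rT)
C = 0.0176 + 28.70172084 - 26.06250159 = 2.6568

Answer: Call price = 2.6568


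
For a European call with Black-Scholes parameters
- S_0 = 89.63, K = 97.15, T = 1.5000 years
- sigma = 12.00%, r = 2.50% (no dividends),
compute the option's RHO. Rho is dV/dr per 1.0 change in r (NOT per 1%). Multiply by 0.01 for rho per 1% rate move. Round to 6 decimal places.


d1 = -0.2195429378; d2 = -0.3665123224
phi(d1) = 0.3894428761; exp(-qT) = 1.0000000000; exp(-rT) = 0.9631944177
N(d2) = 0.3569914097
Rho = K*T*exp(-rT)*N(d2) = 97.1500 * 1.5000 * 0.9631944177 * 0.3569914097 = 50.107852

Answer: Rho = 50.107852


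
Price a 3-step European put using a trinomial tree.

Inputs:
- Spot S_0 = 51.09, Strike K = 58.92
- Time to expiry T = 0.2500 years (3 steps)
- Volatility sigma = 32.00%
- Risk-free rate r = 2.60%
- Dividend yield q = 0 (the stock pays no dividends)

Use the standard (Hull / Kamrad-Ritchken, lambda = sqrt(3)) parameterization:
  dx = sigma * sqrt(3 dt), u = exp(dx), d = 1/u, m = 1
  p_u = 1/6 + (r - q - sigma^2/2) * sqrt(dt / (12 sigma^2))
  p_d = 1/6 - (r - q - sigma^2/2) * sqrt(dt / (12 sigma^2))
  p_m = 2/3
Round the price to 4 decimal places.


Answer: Price = V(0,0) = 8.3607

Derivation:
dt = T/N = 0.083333; dx = sigma*sqrt(3*dt) = 0.160000
u = exp(dx) = 1.173511; d = 1/u = 0.852144
p_u = 0.160104, p_m = 0.666667, p_d = 0.173229
Discount per step: exp(-r*dt) = 0.997836
Stock lattice S(k, j) with j the centered position index:
  k=0: S(0,+0) = 51.0900
  k=1: S(1,-1) = 43.5360; S(1,+0) = 51.0900; S(1,+1) = 59.9547
  k=2: S(2,-2) = 37.0990; S(2,-1) = 43.5360; S(2,+0) = 51.0900; S(2,+1) = 59.9547; S(2,+2) = 70.3575
  k=3: S(3,-3) = 31.6136; S(3,-2) = 37.0990; S(3,-1) = 43.5360; S(3,+0) = 51.0900; S(3,+1) = 59.9547; S(3,+2) = 70.3575; S(3,+3) = 82.5652
Terminal payoffs V(N, j) = max(K - S_T, 0):
  V(3,-3) = 27.306357; V(3,-2) = 21.821046; V(3,-1) = 15.383974; V(3,+0) = 7.830000; V(3,+1) = 0.000000; V(3,+2) = 0.000000; V(3,+3) = 0.000000
Backward induction: V(k, j) = exp(-r*dt) * [p_u * V(k+1, j+1) + p_m * V(k+1, j) + p_d * V(k+1, j-1)]
  V(2,-2) = exp(-r*dt) * [p_u*15.383974 + p_m*21.821046 + p_d*27.306357] = 21.693606
  V(2,-1) = exp(-r*dt) * [p_u*7.830000 + p_m*15.383974 + p_d*21.821046] = 15.256548
  V(2,+0) = exp(-r*dt) * [p_u*0.000000 + p_m*7.830000 + p_d*15.383974] = 7.867887
  V(2,+1) = exp(-r*dt) * [p_u*0.000000 + p_m*0.000000 + p_d*7.830000] = 1.353449
  V(2,+2) = exp(-r*dt) * [p_u*0.000000 + p_m*0.000000 + p_d*0.000000] = 0.000000
  V(1,-1) = exp(-r*dt) * [p_u*7.867887 + p_m*15.256548 + p_d*21.693606] = 15.155806
  V(1,+0) = exp(-r*dt) * [p_u*1.353449 + p_m*7.867887 + p_d*15.256548] = 8.087289
  V(1,+1) = exp(-r*dt) * [p_u*0.000000 + p_m*1.353449 + p_d*7.867887] = 2.260344
  V(0,+0) = exp(-r*dt) * [p_u*2.260344 + p_m*8.087289 + p_d*15.155806] = 8.360709


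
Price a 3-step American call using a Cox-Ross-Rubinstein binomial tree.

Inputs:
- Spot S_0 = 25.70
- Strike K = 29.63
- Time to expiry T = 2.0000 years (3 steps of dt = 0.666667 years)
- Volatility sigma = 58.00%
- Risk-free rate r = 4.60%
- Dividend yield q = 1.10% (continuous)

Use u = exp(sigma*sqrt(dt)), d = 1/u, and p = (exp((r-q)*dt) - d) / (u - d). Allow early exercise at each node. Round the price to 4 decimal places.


dt = T/N = 0.666667
u = exp(sigma*sqrt(dt)) = 1.605713; d = 1/u = 0.622776
p = (exp((r-q)*dt) - d) / (u - d) = 0.407790
Discount per step: exp(-r*dt) = 0.969799
Stock lattice S(k, i) with i counting down-moves:
  k=0: S(0,0) = 25.7000
  k=1: S(1,0) = 41.2668; S(1,1) = 16.0053
  k=2: S(2,0) = 66.2627; S(2,1) = 25.7000; S(2,2) = 9.9678
  k=3: S(3,0) = 106.3989; S(3,1) = 41.2668; S(3,2) = 16.0053; S(3,3) = 6.2077
Terminal payoffs V(N, i) = max(S_T - K, 0):
  V(3,0) = 76.768879; V(3,1) = 11.636829; V(3,2) = 0.000000; V(3,3) = 0.000000
Backward induction: V(k, i) = exp(-r*dt) * [p * V(k+1, i) + (1-p) * V(k+1, i+1)]; then take max(V_cont, immediate exercise) for American.
  V(2,0) = exp(-r*dt) * [p*76.768879 + (1-p)*11.636829] = 37.043405; exercise = 36.632692; V(2,0) = max -> 37.043405
  V(2,1) = exp(-r*dt) * [p*11.636829 + (1-p)*0.000000] = 4.602062; exercise = 0.000000; V(2,1) = max -> 4.602062
  V(2,2) = exp(-r*dt) * [p*0.000000 + (1-p)*0.000000] = 0.000000; exercise = 0.000000; V(2,2) = max -> 0.000000
  V(1,0) = exp(-r*dt) * [p*37.043405 + (1-p)*4.602062] = 17.292777; exercise = 11.636829; V(1,0) = max -> 17.292777
  V(1,1) = exp(-r*dt) * [p*4.602062 + (1-p)*0.000000] = 1.819995; exercise = 0.000000; V(1,1) = max -> 1.819995
  V(0,0) = exp(-r*dt) * [p*17.292777 + (1-p)*1.819995] = 7.884109; exercise = 0.000000; V(0,0) = max -> 7.884109

Answer: Price = V(0,0) = 7.8841


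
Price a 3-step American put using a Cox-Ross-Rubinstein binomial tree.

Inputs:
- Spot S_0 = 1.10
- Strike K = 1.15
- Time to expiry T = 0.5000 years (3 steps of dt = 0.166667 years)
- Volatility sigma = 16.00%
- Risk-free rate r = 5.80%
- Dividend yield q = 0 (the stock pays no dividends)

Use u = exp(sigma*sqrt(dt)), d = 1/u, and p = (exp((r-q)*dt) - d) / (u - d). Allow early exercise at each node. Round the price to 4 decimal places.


dt = T/N = 0.166667
u = exp(sigma*sqrt(dt)) = 1.067500; d = 1/u = 0.936768
p = (exp((r-q)*dt) - d) / (u - d) = 0.557977
Discount per step: exp(-r*dt) = 0.990380
Stock lattice S(k, i) with i counting down-moves:
  k=0: S(0,0) = 1.1000
  k=1: S(1,0) = 1.1743; S(1,1) = 1.0304
  k=2: S(2,0) = 1.2535; S(2,1) = 1.1000; S(2,2) = 0.9653
  k=3: S(3,0) = 1.3381; S(3,1) = 1.1743; S(3,2) = 1.0304; S(3,3) = 0.9043
Terminal payoffs V(N, i) = max(K - S_T, 0):
  V(3,0) = 0.000000; V(3,1) = 0.000000; V(3,2) = 0.119555; V(3,3) = 0.245750
Backward induction: V(k, i) = exp(-r*dt) * [p * V(k+1, i) + (1-p) * V(k+1, i+1)]; then take max(V_cont, immediate exercise) for American.
  V(2,0) = exp(-r*dt) * [p*0.000000 + (1-p)*0.000000] = 0.000000; exercise = 0.000000; V(2,0) = max -> 0.000000
  V(2,1) = exp(-r*dt) * [p*0.000000 + (1-p)*0.119555] = 0.052338; exercise = 0.050000; V(2,1) = max -> 0.052338
  V(2,2) = exp(-r*dt) * [p*0.119555 + (1-p)*0.245750] = 0.173649; exercise = 0.184712; V(2,2) = max -> 0.184712
  V(1,0) = exp(-r*dt) * [p*0.000000 + (1-p)*0.052338] = 0.022912; exercise = 0.000000; V(1,0) = max -> 0.022912
  V(1,1) = exp(-r*dt) * [p*0.052338 + (1-p)*0.184712] = 0.109784; exercise = 0.119555; V(1,1) = max -> 0.119555
  V(0,0) = exp(-r*dt) * [p*0.022912 + (1-p)*0.119555] = 0.064999; exercise = 0.050000; V(0,0) = max -> 0.064999

Answer: Price = V(0,0) = 0.0650


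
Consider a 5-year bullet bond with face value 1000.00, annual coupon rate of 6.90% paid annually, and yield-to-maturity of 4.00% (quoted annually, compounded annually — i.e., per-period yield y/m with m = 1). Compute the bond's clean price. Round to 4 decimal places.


Answer: Price = 1129.1028

Derivation:
Coupon per period c = face * coupon_rate / m = 69.000000
Periods per year m = 1; per-period yield y/m = 0.040000
Number of cashflows N = 5
Cashflows (t years, CF_t, discount factor 1/(1+y/m)^(m*t), PV):
  t = 1.0000: CF_t = 69.000000, DF = 0.961538, PV = 66.346154
  t = 2.0000: CF_t = 69.000000, DF = 0.924556, PV = 63.794379
  t = 3.0000: CF_t = 69.000000, DF = 0.888996, PV = 61.340749
  t = 4.0000: CF_t = 69.000000, DF = 0.854804, PV = 58.981489
  t = 5.0000: CF_t = 1069.000000, DF = 0.821927, PV = 878.640077
Price P = sum_t PV_t = 1129.102848


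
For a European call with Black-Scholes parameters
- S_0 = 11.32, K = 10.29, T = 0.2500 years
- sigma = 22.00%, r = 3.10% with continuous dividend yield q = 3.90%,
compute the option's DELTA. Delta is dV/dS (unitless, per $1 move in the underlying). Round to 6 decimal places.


d1 = 0.9040774812; d2 = 0.7940774812
phi(d1) = 0.2651083737; exp(-qT) = 0.9902973771; exp(-rT) = 0.9922799538
N(d1) = 0.8170228409
Delta = exp(-qT) * N(d1) = 0.9902973771 * 0.8170228409 = 0.809096

Answer: Delta = 0.809096


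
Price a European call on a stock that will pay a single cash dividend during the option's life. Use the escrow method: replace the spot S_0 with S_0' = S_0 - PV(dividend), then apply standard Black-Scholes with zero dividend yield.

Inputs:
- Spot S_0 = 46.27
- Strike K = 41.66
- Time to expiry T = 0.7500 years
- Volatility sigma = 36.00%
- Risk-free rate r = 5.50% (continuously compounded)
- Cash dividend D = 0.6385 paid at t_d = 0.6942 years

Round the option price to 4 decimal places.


PV(D) = D * exp(-r * t_d) = 0.6385 * 0.96253871 = 0.61458096
S_0' = S_0 - PV(D) = 46.2700 - 0.61458096 = 45.65541904
d1 = (ln(S_0'/K) + (r + sigma^2/2)*T) / (sigma*sqrt(T)) = 0.58193979
d2 = d1 - sigma*sqrt(T) = 0.27017065
exp(-rT) = 0.95958920
N(d1) = 0.71969638; N(d2) = 0.60648551
C = S_0' * N(d1) - K * exp(-rT) * N(d2) = 45.65541904 * 0.71969638 - 41.6600 * 0.95958920 * 0.60648551 = 8.6129

Answer: Price = 8.6129


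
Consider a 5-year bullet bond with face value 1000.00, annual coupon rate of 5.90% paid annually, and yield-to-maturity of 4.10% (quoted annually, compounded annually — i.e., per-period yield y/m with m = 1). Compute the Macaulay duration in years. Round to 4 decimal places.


Coupon per period c = face * coupon_rate / m = 59.000000
Periods per year m = 1; per-period yield y/m = 0.041000
Number of cashflows N = 5
Cashflows (t years, CF_t, discount factor 1/(1+y/m)^(m*t), PV):
  t = 1.0000: CF_t = 59.000000, DF = 0.960615, PV = 56.676273
  t = 2.0000: CF_t = 59.000000, DF = 0.922781, PV = 54.444066
  t = 3.0000: CF_t = 59.000000, DF = 0.886437, PV = 52.299775
  t = 4.0000: CF_t = 59.000000, DF = 0.851524, PV = 50.239938
  t = 5.0000: CF_t = 1059.000000, DF = 0.817987, PV = 866.248135
Price P = sum_t PV_t = 1079.908187
Macaulay numerator sum_t t * PV_t:
  t * PV_t at t = 1.0000: 56.676273
  t * PV_t at t = 2.0000: 108.888132
  t * PV_t at t = 3.0000: 156.899326
  t * PV_t at t = 4.0000: 200.959751
  t * PV_t at t = 5.0000: 4331.240675
Macaulay duration D = (sum_t t * PV_t) / P = 4854.664157 / 1079.908187 = 4.495442

Answer: Macaulay duration = 4.4954 years


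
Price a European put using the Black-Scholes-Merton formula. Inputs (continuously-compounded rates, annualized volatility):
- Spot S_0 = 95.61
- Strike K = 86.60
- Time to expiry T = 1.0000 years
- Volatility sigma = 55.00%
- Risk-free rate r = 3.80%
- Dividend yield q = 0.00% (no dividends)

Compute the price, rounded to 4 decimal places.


d1 = (ln(S/K) + (r - q + 0.5*sigma^2) * T) / (sigma * sqrt(T)) = 0.52405018
d2 = d1 - sigma * sqrt(T) = -0.02594982
exp(-rT) = 0.96271294; exp(-qT) = 1.00000000
P = K * exp(-rT) * N(-d2) - S_0 * exp(-qT) * N(-d1)
N(-d1) = 0.30012182; N(-d2) = 0.51035132
P = 86.6000 * 0.96271294 * 0.51035132 - 95.6100 * 1.00000000 * 0.30012182 = 13.8538

Answer: Price = 13.8538


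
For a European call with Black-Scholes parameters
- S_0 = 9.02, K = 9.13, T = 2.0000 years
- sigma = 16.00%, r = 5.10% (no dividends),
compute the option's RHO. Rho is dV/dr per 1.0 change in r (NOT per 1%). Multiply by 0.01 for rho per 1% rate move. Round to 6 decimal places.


d1 = 0.5103483066; d2 = 0.2840741366
phi(d1) = 0.3502296383; exp(-qT) = 1.0000000000; exp(-rT) = 0.9030295517
N(d2) = 0.6118232166
Rho = K*T*exp(-rT)*N(d2) = 9.1300 * 2.0000 * 0.9030295517 * 0.6118232166 = 10.088549

Answer: Rho = 10.088549


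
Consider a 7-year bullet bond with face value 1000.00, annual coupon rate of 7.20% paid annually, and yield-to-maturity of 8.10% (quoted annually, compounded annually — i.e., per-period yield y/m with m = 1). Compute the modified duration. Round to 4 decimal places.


Answer: Modified duration = 5.2756

Derivation:
Coupon per period c = face * coupon_rate / m = 72.000000
Periods per year m = 1; per-period yield y/m = 0.081000
Number of cashflows N = 7
Cashflows (t years, CF_t, discount factor 1/(1+y/m)^(m*t), PV):
  t = 1.0000: CF_t = 72.000000, DF = 0.925069, PV = 66.604995
  t = 2.0000: CF_t = 72.000000, DF = 0.855753, PV = 61.614242
  t = 3.0000: CF_t = 72.000000, DF = 0.791631, PV = 56.997448
  t = 4.0000: CF_t = 72.000000, DF = 0.732314, PV = 52.726594
  t = 5.0000: CF_t = 72.000000, DF = 0.677441, PV = 48.775758
  t = 6.0000: CF_t = 72.000000, DF = 0.626680, PV = 45.120960
  t = 7.0000: CF_t = 1072.000000, DF = 0.579722, PV = 621.462500
Price P = sum_t PV_t = 953.302498
First compute Macaulay numerator sum_t t * PV_t:
  t * PV_t at t = 1.0000: 66.604995
  t * PV_t at t = 2.0000: 123.228484
  t * PV_t at t = 3.0000: 170.992345
  t * PV_t at t = 4.0000: 210.906377
  t * PV_t at t = 5.0000: 243.878790
  t * PV_t at t = 6.0000: 270.725761
  t * PV_t at t = 7.0000: 4350.237499
Macaulay duration D = 5436.574251 / 953.302498 = 5.702885
Modified duration = D / (1 + y/m) = 5.702885 / (1 + 0.081000) = 5.275564


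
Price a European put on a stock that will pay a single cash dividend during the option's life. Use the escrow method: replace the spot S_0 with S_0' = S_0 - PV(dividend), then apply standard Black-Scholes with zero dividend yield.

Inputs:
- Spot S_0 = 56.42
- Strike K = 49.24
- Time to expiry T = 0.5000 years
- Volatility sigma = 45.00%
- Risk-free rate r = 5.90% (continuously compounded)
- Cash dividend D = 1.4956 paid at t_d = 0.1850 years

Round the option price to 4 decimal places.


Answer: Price = 3.5322

Derivation:
PV(D) = D * exp(-r * t_d) = 1.4956 * 0.98914435 = 1.47936429
S_0' = S_0 - PV(D) = 56.4200 - 1.47936429 = 54.94063571
d1 = (ln(S_0'/K) + (r + sigma^2/2)*T) / (sigma*sqrt(T)) = 0.59608143
d2 = d1 - sigma*sqrt(T) = 0.27788338
exp(-rT) = 0.97093088
N(-d1) = 0.27556041; N(-d2) = 0.39055094
P = K * exp(-rT) * N(-d2) - S_0' * N(-d1) = 49.2400 * 0.97093088 * 0.39055094 - 54.94063571 * 0.27556041 = 3.5322


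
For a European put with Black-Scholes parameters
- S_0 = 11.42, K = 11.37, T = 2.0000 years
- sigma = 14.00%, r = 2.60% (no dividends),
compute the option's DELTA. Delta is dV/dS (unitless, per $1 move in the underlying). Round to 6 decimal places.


d1 = 0.3837968348; d2 = 0.1858069361
phi(d1) = 0.3706160943; exp(-qT) = 1.0000000000; exp(-rT) = 0.9493288668
N(-d1) = 0.3505645171
Delta = -exp(-qT) * N(-d1) = -1.0000000000 * 0.3505645171 = -0.350565

Answer: Delta = -0.350565


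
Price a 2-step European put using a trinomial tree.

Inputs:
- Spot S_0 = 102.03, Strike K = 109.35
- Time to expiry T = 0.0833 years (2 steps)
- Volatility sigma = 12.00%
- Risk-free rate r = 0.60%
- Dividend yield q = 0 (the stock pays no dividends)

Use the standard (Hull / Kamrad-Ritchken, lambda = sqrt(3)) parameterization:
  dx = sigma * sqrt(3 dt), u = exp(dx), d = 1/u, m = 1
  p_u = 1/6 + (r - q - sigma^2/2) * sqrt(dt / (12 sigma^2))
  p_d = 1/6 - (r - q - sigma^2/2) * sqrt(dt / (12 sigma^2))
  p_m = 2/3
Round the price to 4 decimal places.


Answer: Price = V(0,0) = 7.3126

Derivation:
dt = T/N = 0.041650; dx = sigma*sqrt(3*dt) = 0.042418
u = exp(dx) = 1.043330; d = 1/u = 0.958469
p_u = 0.166078, p_m = 0.666667, p_d = 0.167256
Discount per step: exp(-r*dt) = 0.999750
Stock lattice S(k, j) with j the centered position index:
  k=0: S(0,+0) = 102.0300
  k=1: S(1,-1) = 97.7926; S(1,+0) = 102.0300; S(1,+1) = 106.4510
  k=2: S(2,-2) = 93.7312; S(2,-1) = 97.7926; S(2,+0) = 102.0300; S(2,+1) = 106.4510; S(2,+2) = 111.0636
Terminal payoffs V(N, j) = max(K - S_T, 0):
  V(2,-2) = 15.618806; V(2,-1) = 11.557394; V(2,+0) = 7.320000; V(2,+1) = 2.898998; V(2,+2) = 0.000000
Backward induction: V(k, j) = exp(-r*dt) * [p_u * V(k+1, j+1) + p_m * V(k+1, j) + p_d * V(k+1, j-1)]
  V(1,-1) = exp(-r*dt) * [p_u*7.320000 + p_m*11.557394 + p_d*15.618806] = 11.530071
  V(1,+0) = exp(-r*dt) * [p_u*2.898998 + p_m*7.320000 + p_d*11.557394] = 7.292677
  V(1,+1) = exp(-r*dt) * [p_u*0.000000 + p_m*2.898998 + p_d*7.320000] = 3.156189
  V(0,+0) = exp(-r*dt) * [p_u*3.156189 + p_m*7.292677 + p_d*11.530071] = 7.312600


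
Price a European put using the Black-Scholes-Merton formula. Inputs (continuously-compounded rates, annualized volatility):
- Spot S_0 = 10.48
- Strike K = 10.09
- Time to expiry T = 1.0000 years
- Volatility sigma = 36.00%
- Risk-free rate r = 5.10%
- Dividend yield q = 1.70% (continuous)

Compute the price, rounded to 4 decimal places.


d1 = (ln(S/K) + (r - q + 0.5*sigma^2) * T) / (sigma * sqrt(T)) = 0.37978846
d2 = d1 - sigma * sqrt(T) = 0.01978846
exp(-rT) = 0.95027867; exp(-qT) = 0.98314368
P = K * exp(-rT) * N(-d2) - S_0 * exp(-qT) * N(-d1)
N(-d1) = 0.35205123; N(-d2) = 0.49210606
P = 10.0900 * 0.95027867 * 0.49210606 - 10.4800 * 0.98314368 * 0.35205123 = 1.0912

Answer: Price = 1.0912


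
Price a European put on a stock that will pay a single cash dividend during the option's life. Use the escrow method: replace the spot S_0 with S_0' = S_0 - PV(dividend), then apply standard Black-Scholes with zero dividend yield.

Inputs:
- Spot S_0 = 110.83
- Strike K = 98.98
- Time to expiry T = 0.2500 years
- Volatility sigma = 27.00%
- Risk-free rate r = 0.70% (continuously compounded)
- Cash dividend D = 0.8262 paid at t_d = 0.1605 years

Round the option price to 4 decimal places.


PV(D) = D * exp(-r * t_d) = 0.8262 * 0.99887713 = 0.82527229
S_0' = S_0 - PV(D) = 110.8300 - 0.82527229 = 110.00472771
d1 = (ln(S_0'/K) + (r + sigma^2/2)*T) / (sigma*sqrt(T)) = 0.86272618
d2 = d1 - sigma*sqrt(T) = 0.72772618
exp(-rT) = 0.99825153
N(-d1) = 0.19414402; N(-d2) = 0.23339061
P = K * exp(-rT) * N(-d2) - S_0' * N(-d1) = 98.9800 * 0.99825153 * 0.23339061 - 110.00472771 * 0.19414402 = 1.7039

Answer: Price = 1.7039


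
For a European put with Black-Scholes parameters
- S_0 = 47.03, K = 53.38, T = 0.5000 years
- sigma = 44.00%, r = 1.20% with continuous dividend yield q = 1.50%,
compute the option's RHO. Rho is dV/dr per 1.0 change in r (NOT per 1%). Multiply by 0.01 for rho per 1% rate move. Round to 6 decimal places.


d1 = -0.2563276482; d2 = -0.5674546319
phi(d1) = 0.3860491968; exp(-qT) = 0.9925280548; exp(-rT) = 0.9940179641
N(-d2) = 0.7147973292
Rho = -K*T*exp(-rT)*N(-d2) = -53.3800 * 0.5000 * 0.9940179641 * 0.7147973292 = -18.963816

Answer: Rho = -18.963816


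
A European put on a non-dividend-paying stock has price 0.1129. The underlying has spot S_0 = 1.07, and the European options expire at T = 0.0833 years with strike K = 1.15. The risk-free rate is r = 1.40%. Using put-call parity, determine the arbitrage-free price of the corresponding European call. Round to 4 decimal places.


Put-call parity: C - P = S_0 * exp(-qT) - K * exp(-rT).
S_0 * exp(-qT) = 1.0700 * 1.00000000 = 1.07000000
K * exp(-rT) = 1.1500 * 0.99883448 = 1.14865965
C = P + S*exp(-qT) - K*exp(-rT)
C = 0.1129 + 1.07000000 - 1.14865965 = 0.0342

Answer: Call price = 0.0342


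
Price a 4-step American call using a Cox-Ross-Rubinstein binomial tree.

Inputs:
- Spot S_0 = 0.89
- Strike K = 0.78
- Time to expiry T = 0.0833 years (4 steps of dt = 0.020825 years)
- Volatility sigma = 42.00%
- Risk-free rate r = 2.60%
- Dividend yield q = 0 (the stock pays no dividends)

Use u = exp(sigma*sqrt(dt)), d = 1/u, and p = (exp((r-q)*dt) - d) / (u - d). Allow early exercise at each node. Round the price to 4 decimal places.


dt = T/N = 0.020825
u = exp(sigma*sqrt(dt)) = 1.062484; d = 1/u = 0.941191
p = (exp((r-q)*dt) - d) / (u - d) = 0.489317
Discount per step: exp(-r*dt) = 0.999459
Stock lattice S(k, i) with i counting down-moves:
  k=0: S(0,0) = 0.8900
  k=1: S(1,0) = 0.9456; S(1,1) = 0.8377
  k=2: S(2,0) = 1.0047; S(2,1) = 0.8900; S(2,2) = 0.7884
  k=3: S(3,0) = 1.0675; S(3,1) = 0.9456; S(3,2) = 0.8377; S(3,3) = 0.7420
  k=4: S(4,0) = 1.1342; S(4,1) = 1.0047; S(4,2) = 0.8900; S(4,3) = 0.7884; S(4,4) = 0.6984
Terminal payoffs V(N, i) = max(S_T - K, 0):
  V(4,0) = 0.354174; V(4,1) = 0.224696; V(4,2) = 0.110000; V(4,3) = 0.008397; V(4,4) = 0.000000
Backward induction: V(k, i) = exp(-r*dt) * [p * V(k+1, i) + (1-p) * V(k+1, i+1)]; then take max(V_cont, immediate exercise) for American.
  V(3,0) = exp(-r*dt) * [p*0.354174 + (1-p)*0.224696] = 0.287896; exercise = 0.287474; V(3,0) = max -> 0.287896
  V(3,1) = exp(-r*dt) * [p*0.224696 + (1-p)*0.110000] = 0.166033; exercise = 0.165611; V(3,1) = max -> 0.166033
  V(3,2) = exp(-r*dt) * [p*0.110000 + (1-p)*0.008397] = 0.058082; exercise = 0.057660; V(3,2) = max -> 0.058082
  V(3,3) = exp(-r*dt) * [p*0.008397 + (1-p)*0.000000] = 0.004107; exercise = 0.000000; V(3,3) = max -> 0.004107
  V(2,0) = exp(-r*dt) * [p*0.287896 + (1-p)*0.166033] = 0.225541; exercise = 0.224696; V(2,0) = max -> 0.225541
  V(2,1) = exp(-r*dt) * [p*0.166033 + (1-p)*0.058082] = 0.110844; exercise = 0.110000; V(2,1) = max -> 0.110844
  V(2,2) = exp(-r*dt) * [p*0.058082 + (1-p)*0.004107] = 0.030501; exercise = 0.008397; V(2,2) = max -> 0.030501
  V(1,0) = exp(-r*dt) * [p*0.225541 + (1-p)*0.110844] = 0.166877; exercise = 0.165611; V(1,0) = max -> 0.166877
  V(1,1) = exp(-r*dt) * [p*0.110844 + (1-p)*0.030501] = 0.069777; exercise = 0.057660; V(1,1) = max -> 0.069777
  V(0,0) = exp(-r*dt) * [p*0.166877 + (1-p)*0.069777] = 0.117226; exercise = 0.110000; V(0,0) = max -> 0.117226

Answer: Price = V(0,0) = 0.1172


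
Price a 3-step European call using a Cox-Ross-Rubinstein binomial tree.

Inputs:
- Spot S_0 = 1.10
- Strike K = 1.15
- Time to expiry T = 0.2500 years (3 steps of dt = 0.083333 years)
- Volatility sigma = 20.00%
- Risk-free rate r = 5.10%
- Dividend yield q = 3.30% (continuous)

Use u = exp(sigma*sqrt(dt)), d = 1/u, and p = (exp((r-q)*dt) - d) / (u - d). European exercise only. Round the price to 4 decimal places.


Answer: Price = V(0,0) = 0.0250

Derivation:
dt = T/N = 0.083333
u = exp(sigma*sqrt(dt)) = 1.059434; d = 1/u = 0.943900
p = (exp((r-q)*dt) - d) / (u - d) = 0.498563
Discount per step: exp(-r*dt) = 0.995759
Stock lattice S(k, i) with i counting down-moves:
  k=0: S(0,0) = 1.1000
  k=1: S(1,0) = 1.1654; S(1,1) = 1.0383
  k=2: S(2,0) = 1.2346; S(2,1) = 1.1000; S(2,2) = 0.9800
  k=3: S(3,0) = 1.3080; S(3,1) = 1.1654; S(3,2) = 1.0383; S(3,3) = 0.9251
Terminal payoffs V(N, i) = max(S_T - K, 0):
  V(3,0) = 0.158021; V(3,1) = 0.015378; V(3,2) = 0.000000; V(3,3) = 0.000000
Backward induction: V(k, i) = exp(-r*dt) * [p * V(k+1, i) + (1-p) * V(k+1, i+1)].
  V(2,0) = exp(-r*dt) * [p*0.158021 + (1-p)*0.015378] = 0.086128
  V(2,1) = exp(-r*dt) * [p*0.015378 + (1-p)*0.000000] = 0.007634
  V(2,2) = exp(-r*dt) * [p*0.000000 + (1-p)*0.000000] = 0.000000
  V(1,0) = exp(-r*dt) * [p*0.086128 + (1-p)*0.007634] = 0.046570
  V(1,1) = exp(-r*dt) * [p*0.007634 + (1-p)*0.000000] = 0.003790
  V(0,0) = exp(-r*dt) * [p*0.046570 + (1-p)*0.003790] = 0.025012


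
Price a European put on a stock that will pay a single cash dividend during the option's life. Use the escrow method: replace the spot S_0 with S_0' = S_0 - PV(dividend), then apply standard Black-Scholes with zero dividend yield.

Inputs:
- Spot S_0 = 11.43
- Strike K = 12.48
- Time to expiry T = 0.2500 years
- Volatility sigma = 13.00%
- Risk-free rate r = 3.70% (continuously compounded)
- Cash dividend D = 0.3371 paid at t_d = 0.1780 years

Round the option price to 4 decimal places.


PV(D) = D * exp(-r * t_d) = 0.3371 * 0.99343564 = 0.33488715
S_0' = S_0 - PV(D) = 11.4300 - 0.33488715 = 11.09511285
d1 = (ln(S_0'/K) + (r + sigma^2/2)*T) / (sigma*sqrt(T)) = -1.63477132
d2 = d1 - sigma*sqrt(T) = -1.69977132
exp(-rT) = 0.99079265
N(-d1) = 0.94895150; N(-d2) = 0.95541303
P = K * exp(-rT) * N(-d2) - S_0' * N(-d1) = 12.4800 * 0.99079265 * 0.95541303 - 11.09511285 * 0.94895150 = 1.2850

Answer: Price = 1.2850


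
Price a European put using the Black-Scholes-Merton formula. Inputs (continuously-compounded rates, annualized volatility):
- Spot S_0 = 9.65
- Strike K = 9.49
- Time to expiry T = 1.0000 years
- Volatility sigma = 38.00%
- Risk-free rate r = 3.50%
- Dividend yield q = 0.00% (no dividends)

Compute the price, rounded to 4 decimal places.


d1 = (ln(S/K) + (r - q + 0.5*sigma^2) * T) / (sigma * sqrt(T)) = 0.32610343
d2 = d1 - sigma * sqrt(T) = -0.05389657
exp(-rT) = 0.96560542; exp(-qT) = 1.00000000
P = K * exp(-rT) * N(-d2) - S_0 * exp(-qT) * N(-d1)
N(-d1) = 0.37217305; N(-d2) = 0.52149122
P = 9.4900 * 0.96560542 * 0.52149122 - 9.6500 * 1.00000000 * 0.37217305 = 1.1873

Answer: Price = 1.1873


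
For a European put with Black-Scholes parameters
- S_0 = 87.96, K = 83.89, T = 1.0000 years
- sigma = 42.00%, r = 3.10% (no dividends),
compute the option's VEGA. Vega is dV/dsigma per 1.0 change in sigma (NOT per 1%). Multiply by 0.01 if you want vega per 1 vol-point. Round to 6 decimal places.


d1 = 0.3966089258; d2 = -0.0233910742
phi(d1) = 0.3687678915; exp(-qT) = 1.0000000000; exp(-rT) = 0.9694755731
Vega = S * exp(-qT) * phi(d1) * sqrt(T) = 87.9600 * 1.0000000000 * 0.3687678915 * 1.0000000000 = 32.436824

Answer: Vega = 32.436824


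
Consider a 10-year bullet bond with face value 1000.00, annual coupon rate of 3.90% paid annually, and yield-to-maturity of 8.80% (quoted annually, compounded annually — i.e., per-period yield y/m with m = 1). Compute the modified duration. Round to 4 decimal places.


Answer: Modified duration = 7.4278

Derivation:
Coupon per period c = face * coupon_rate / m = 39.000000
Periods per year m = 1; per-period yield y/m = 0.088000
Number of cashflows N = 10
Cashflows (t years, CF_t, discount factor 1/(1+y/m)^(m*t), PV):
  t = 1.0000: CF_t = 39.000000, DF = 0.919118, PV = 35.845588
  t = 2.0000: CF_t = 39.000000, DF = 0.844777, PV = 32.946313
  t = 3.0000: CF_t = 39.000000, DF = 0.776450, PV = 30.281537
  t = 4.0000: CF_t = 39.000000, DF = 0.713649, PV = 27.832295
  t = 5.0000: CF_t = 39.000000, DF = 0.655927, PV = 25.581154
  t = 6.0000: CF_t = 39.000000, DF = 0.602874, PV = 23.512090
  t = 7.0000: CF_t = 39.000000, DF = 0.554112, PV = 21.610377
  t = 8.0000: CF_t = 39.000000, DF = 0.509294, PV = 19.862479
  t = 9.0000: CF_t = 39.000000, DF = 0.468101, PV = 18.255955
  t = 10.0000: CF_t = 1039.000000, DF = 0.430240, PV = 447.019629
Price P = sum_t PV_t = 682.747417
First compute Macaulay numerator sum_t t * PV_t:
  t * PV_t at t = 1.0000: 35.845588
  t * PV_t at t = 2.0000: 65.892625
  t * PV_t at t = 3.0000: 90.844612
  t * PV_t at t = 4.0000: 111.329182
  t * PV_t at t = 5.0000: 127.905769
  t * PV_t at t = 6.0000: 141.072540
  t * PV_t at t = 7.0000: 151.272638
  t * PV_t at t = 8.0000: 158.899829
  t * PV_t at t = 9.0000: 164.303592
  t * PV_t at t = 10.0000: 4470.196292
Macaulay duration D = 5517.562668 / 682.747417 = 8.081411
Modified duration = D / (1 + y/m) = 8.081411 / (1 + 0.088000) = 7.427768


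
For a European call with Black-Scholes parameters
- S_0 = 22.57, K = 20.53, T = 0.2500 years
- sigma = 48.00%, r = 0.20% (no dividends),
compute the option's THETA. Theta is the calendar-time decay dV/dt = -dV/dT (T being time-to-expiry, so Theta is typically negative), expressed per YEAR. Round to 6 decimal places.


d1 = 0.5168098325; d2 = 0.2768098325
phi(d1) = 0.3490693260; exp(-qT) = 1.0000000000; exp(-rT) = 0.9995001250
Theta = -S*exp(-qT)*phi(d1)*sigma/(2*sqrt(T)) - r*K*exp(-rT)*N(d2) + q*S*exp(-qT)*N(d1)
N(d1) = 0.6973555422; N(d2) = 0.6090369346; sqrt(T) = 0.5000000000
Term 1 = -22.5700 * 1.0000000000 * 0.3490693260 * 0.4800 / (2 * 0.5000000000) = -3.7816774502
Term 2 = -0.0020 * 20.5300 * 0.9995001250 * 0.6090369346 = -0.0249945561
Term 3 = 0 (no dividend yield, q = 0)
Theta = -3.7816774502 + (-0.0249945561) + (0.0000000000) = -3.806672

Answer: Theta = -3.806672


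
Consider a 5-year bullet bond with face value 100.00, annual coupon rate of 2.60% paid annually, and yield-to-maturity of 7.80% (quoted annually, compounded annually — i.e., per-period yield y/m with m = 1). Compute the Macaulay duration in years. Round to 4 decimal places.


Answer: Macaulay duration = 4.7165 years

Derivation:
Coupon per period c = face * coupon_rate / m = 2.600000
Periods per year m = 1; per-period yield y/m = 0.078000
Number of cashflows N = 5
Cashflows (t years, CF_t, discount factor 1/(1+y/m)^(m*t), PV):
  t = 1.0000: CF_t = 2.600000, DF = 0.927644, PV = 2.411874
  t = 2.0000: CF_t = 2.600000, DF = 0.860523, PV = 2.237360
  t = 3.0000: CF_t = 2.600000, DF = 0.798259, PV = 2.075473
  t = 4.0000: CF_t = 2.600000, DF = 0.740500, PV = 1.925300
  t = 5.0000: CF_t = 102.600000, DF = 0.686920, PV = 70.477998
Price P = sum_t PV_t = 79.128004
Macaulay numerator sum_t t * PV_t:
  t * PV_t at t = 1.0000: 2.411874
  t * PV_t at t = 2.0000: 4.474720
  t * PV_t at t = 3.0000: 6.226419
  t * PV_t at t = 4.0000: 7.701198
  t * PV_t at t = 5.0000: 352.389988
Macaulay duration D = (sum_t t * PV_t) / P = 373.204198 / 79.128004 = 4.716462


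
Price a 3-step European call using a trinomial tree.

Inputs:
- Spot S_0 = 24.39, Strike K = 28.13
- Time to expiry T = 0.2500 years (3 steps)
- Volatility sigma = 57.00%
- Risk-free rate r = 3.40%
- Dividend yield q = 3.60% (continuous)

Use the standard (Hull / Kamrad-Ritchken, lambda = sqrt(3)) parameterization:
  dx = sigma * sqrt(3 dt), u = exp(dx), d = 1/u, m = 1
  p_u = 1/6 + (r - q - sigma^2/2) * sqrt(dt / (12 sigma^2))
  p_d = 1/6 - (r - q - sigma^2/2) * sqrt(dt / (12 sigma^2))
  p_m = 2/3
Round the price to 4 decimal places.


dt = T/N = 0.083333; dx = sigma*sqrt(3*dt) = 0.285000
u = exp(dx) = 1.329762; d = 1/u = 0.752014
p_u = 0.142624, p_m = 0.666667, p_d = 0.190709
Discount per step: exp(-r*dt) = 0.997171
Stock lattice S(k, j) with j the centered position index:
  k=0: S(0,+0) = 24.3900
  k=1: S(1,-1) = 18.3416; S(1,+0) = 24.3900; S(1,+1) = 32.4329
  k=2: S(2,-2) = 13.7932; S(2,-1) = 18.3416; S(2,+0) = 24.3900; S(2,+1) = 32.4329; S(2,+2) = 43.1280
  k=3: S(3,-3) = 10.3727; S(3,-2) = 13.7932; S(3,-1) = 18.3416; S(3,+0) = 24.3900; S(3,+1) = 32.4329; S(3,+2) = 43.1280; S(3,+3) = 57.3500
Terminal payoffs V(N, j) = max(S_T - K, 0):
  V(3,-3) = 0.000000; V(3,-2) = 0.000000; V(3,-1) = 0.000000; V(3,+0) = 0.000000; V(3,+1) = 4.302896; V(3,+2) = 14.998033; V(3,+3) = 29.220021
Backward induction: V(k, j) = exp(-r*dt) * [p_u * V(k+1, j+1) + p_m * V(k+1, j) + p_d * V(k+1, j-1)]
  V(2,-2) = exp(-r*dt) * [p_u*0.000000 + p_m*0.000000 + p_d*0.000000] = 0.000000
  V(2,-1) = exp(-r*dt) * [p_u*0.000000 + p_m*0.000000 + p_d*0.000000] = 0.000000
  V(2,+0) = exp(-r*dt) * [p_u*4.302896 + p_m*0.000000 + p_d*0.000000] = 0.611961
  V(2,+1) = exp(-r*dt) * [p_u*14.998033 + p_m*4.302896 + p_d*0.000000] = 4.993512
  V(2,+2) = exp(-r*dt) * [p_u*29.220021 + p_m*14.998033 + p_d*4.302896] = 14.944372
  V(1,-1) = exp(-r*dt) * [p_u*0.611961 + p_m*0.000000 + p_d*0.000000] = 0.087034
  V(1,+0) = exp(-r*dt) * [p_u*4.993512 + p_m*0.611961 + p_d*0.000000] = 1.117001
  V(1,+1) = exp(-r*dt) * [p_u*14.944372 + p_m*4.993512 + p_d*0.611961] = 5.561365
  V(0,+0) = exp(-r*dt) * [p_u*5.561365 + p_m*1.117001 + p_d*0.087034] = 1.550053

Answer: Price = V(0,0) = 1.5501


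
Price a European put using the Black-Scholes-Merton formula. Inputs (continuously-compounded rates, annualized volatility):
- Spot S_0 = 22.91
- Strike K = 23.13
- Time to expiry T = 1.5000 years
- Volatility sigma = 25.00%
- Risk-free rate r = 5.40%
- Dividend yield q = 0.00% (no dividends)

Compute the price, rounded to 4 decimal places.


d1 = (ln(S/K) + (r - q + 0.5*sigma^2) * T) / (sigma * sqrt(T)) = 0.38642504
d2 = d1 - sigma * sqrt(T) = 0.08023882
exp(-rT) = 0.92219369; exp(-qT) = 1.00000000
P = K * exp(-rT) * N(-d2) - S_0 * exp(-qT) * N(-d1)
N(-d1) = 0.34959096; N(-d2) = 0.46802366
P = 23.1300 * 0.92219369 * 0.46802366 - 22.9100 * 1.00000000 * 0.34959096 = 1.9740

Answer: Price = 1.9740


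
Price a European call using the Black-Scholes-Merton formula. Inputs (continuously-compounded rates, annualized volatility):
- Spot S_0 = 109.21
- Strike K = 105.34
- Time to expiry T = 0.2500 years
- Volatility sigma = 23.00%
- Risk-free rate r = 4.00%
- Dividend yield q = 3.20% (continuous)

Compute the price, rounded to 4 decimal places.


Answer: Price = 7.1634

Derivation:
d1 = (ln(S/K) + (r - q + 0.5*sigma^2) * T) / (sigma * sqrt(T)) = 0.38862539
d2 = d1 - sigma * sqrt(T) = 0.27362539
exp(-rT) = 0.99004983; exp(-qT) = 0.99203191
C = S_0 * exp(-qT) * N(d1) - K * exp(-rT) * N(d2)
N(d1) = 0.65122336; N(d2) = 0.60781374
C = 109.2100 * 0.99203191 * 0.65122336 - 105.3400 * 0.99004983 * 0.60781374 = 7.1634


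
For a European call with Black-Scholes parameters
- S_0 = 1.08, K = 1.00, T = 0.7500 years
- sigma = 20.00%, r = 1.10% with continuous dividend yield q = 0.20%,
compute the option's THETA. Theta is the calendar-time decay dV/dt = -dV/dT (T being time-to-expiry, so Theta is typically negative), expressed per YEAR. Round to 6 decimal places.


Answer: Theta = -0.047824

Derivation:
d1 = 0.5699084617; d2 = 0.3967033810
phi(d1) = 0.3391420067; exp(-qT) = 0.9985011244; exp(-rT) = 0.9917839379
Theta = -S*exp(-qT)*phi(d1)*sigma/(2*sqrt(T)) - r*K*exp(-rT)*N(d2) + q*S*exp(-qT)*N(d1)
N(d1) = 0.7156301073; N(d2) = 0.6542068967; sqrt(T) = 0.8660254038
Term 1 = -1.0800 * 0.9985011244 * 0.3391420067 * 0.2000 / (2 * 0.8660254038) = -0.0422302126
Term 2 = -0.0110 * 1.0000 * 0.9917839379 * 0.6542068967 = -0.0071371508
Term 3 = 0.0020 * 1.0800 * 0.9985011244 * 0.7156301073 = 0.0015434441
Theta = -0.0422302126 + (-0.0071371508) + (0.0015434441) = -0.047824


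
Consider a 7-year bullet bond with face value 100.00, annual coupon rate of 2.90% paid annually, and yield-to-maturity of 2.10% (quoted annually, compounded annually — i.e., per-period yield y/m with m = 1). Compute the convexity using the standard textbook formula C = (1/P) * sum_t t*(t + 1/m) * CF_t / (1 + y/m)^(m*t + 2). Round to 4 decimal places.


Answer: Convexity = 48.1350

Derivation:
Coupon per period c = face * coupon_rate / m = 2.900000
Periods per year m = 1; per-period yield y/m = 0.021000
Number of cashflows N = 7
Cashflows (t years, CF_t, discount factor 1/(1+y/m)^(m*t), PV):
  t = 1.0000: CF_t = 2.900000, DF = 0.979432, PV = 2.840353
  t = 2.0000: CF_t = 2.900000, DF = 0.959287, PV = 2.781932
  t = 3.0000: CF_t = 2.900000, DF = 0.939556, PV = 2.724713
  t = 4.0000: CF_t = 2.900000, DF = 0.920231, PV = 2.668671
  t = 5.0000: CF_t = 2.900000, DF = 0.901304, PV = 2.613782
  t = 6.0000: CF_t = 2.900000, DF = 0.882766, PV = 2.560021
  t = 7.0000: CF_t = 102.900000, DF = 0.864609, PV = 88.968277
Price P = sum_t PV_t = 105.157748
Convexity numerator sum_t t*(t + 1/m) * CF_t / (1+y/m)^(m*t + 2):
  t = 1.0000: term = 5.449426
  t = 2.0000: term = 16.012026
  t = 3.0000: term = 31.365379
  t = 4.0000: term = 51.200422
  t = 5.0000: term = 75.220992
  t = 6.0000: term = 103.143378
  t = 7.0000: term = 4779.381773
Convexity = (1/P) * sum = 5061.773396 / 105.157748 = 48.135049


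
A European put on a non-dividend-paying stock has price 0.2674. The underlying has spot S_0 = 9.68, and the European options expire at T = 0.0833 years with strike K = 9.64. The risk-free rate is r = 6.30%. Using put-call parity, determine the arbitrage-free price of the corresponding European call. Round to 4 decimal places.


Answer: Call price = 0.3579

Derivation:
Put-call parity: C - P = S_0 * exp(-qT) - K * exp(-rT).
S_0 * exp(-qT) = 9.6800 * 1.00000000 = 9.68000000
K * exp(-rT) = 9.6400 * 0.99476585 = 9.58954276
C = P + S*exp(-qT) - K*exp(-rT)
C = 0.2674 + 9.68000000 - 9.58954276 = 0.3579


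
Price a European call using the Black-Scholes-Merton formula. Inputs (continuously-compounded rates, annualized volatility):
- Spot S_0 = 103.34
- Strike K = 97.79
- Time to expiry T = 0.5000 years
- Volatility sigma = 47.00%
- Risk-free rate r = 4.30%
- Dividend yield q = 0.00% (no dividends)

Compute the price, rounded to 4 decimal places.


Answer: Price = 17.2949

Derivation:
d1 = (ln(S/K) + (r - q + 0.5*sigma^2) * T) / (sigma * sqrt(T)) = 0.39696433
d2 = d1 - sigma * sqrt(T) = 0.06462415
exp(-rT) = 0.97872948; exp(-qT) = 1.00000000
C = S_0 * exp(-qT) * N(d1) - K * exp(-rT) * N(d2)
N(d1) = 0.65430312; N(d2) = 0.52576337
C = 103.3400 * 1.00000000 * 0.65430312 - 97.7900 * 0.97872948 * 0.52576337 = 17.2949


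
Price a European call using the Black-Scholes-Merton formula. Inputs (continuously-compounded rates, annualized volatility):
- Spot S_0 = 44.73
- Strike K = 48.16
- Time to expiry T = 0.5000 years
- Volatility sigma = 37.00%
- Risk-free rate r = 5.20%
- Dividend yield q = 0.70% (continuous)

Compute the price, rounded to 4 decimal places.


d1 = (ln(S/K) + (r - q + 0.5*sigma^2) * T) / (sigma * sqrt(T)) = -0.06558658
d2 = d1 - sigma * sqrt(T) = -0.32721608
exp(-rT) = 0.97433509; exp(-qT) = 0.99650612
C = S_0 * exp(-qT) * N(d1) - K * exp(-rT) * N(d2)
N(d1) = 0.47385349; N(d2) = 0.37175223
C = 44.7300 * 0.99650612 * 0.47385349 - 48.1600 * 0.97433509 * 0.37175223 = 3.6773

Answer: Price = 3.6773


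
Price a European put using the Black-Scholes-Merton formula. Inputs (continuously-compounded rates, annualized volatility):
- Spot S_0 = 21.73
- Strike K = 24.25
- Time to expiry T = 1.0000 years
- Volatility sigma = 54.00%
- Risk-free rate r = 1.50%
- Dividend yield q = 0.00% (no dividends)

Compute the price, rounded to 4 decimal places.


d1 = (ln(S/K) + (r - q + 0.5*sigma^2) * T) / (sigma * sqrt(T)) = 0.09458736
d2 = d1 - sigma * sqrt(T) = -0.44541264
exp(-rT) = 0.98511194; exp(-qT) = 1.00000000
P = K * exp(-rT) * N(-d2) - S_0 * exp(-qT) * N(-d1)
N(-d1) = 0.46232129; N(-d2) = 0.67198921
P = 24.2500 * 0.98511194 * 0.67198921 - 21.7300 * 1.00000000 * 0.46232129 = 6.0069

Answer: Price = 6.0069


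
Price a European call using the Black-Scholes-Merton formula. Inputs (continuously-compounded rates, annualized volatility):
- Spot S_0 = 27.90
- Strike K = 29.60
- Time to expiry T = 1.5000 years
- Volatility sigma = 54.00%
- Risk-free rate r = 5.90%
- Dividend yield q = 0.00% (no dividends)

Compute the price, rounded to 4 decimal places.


Answer: Price = 7.5350

Derivation:
d1 = (ln(S/K) + (r - q + 0.5*sigma^2) * T) / (sigma * sqrt(T)) = 0.37506274
d2 = d1 - sigma * sqrt(T) = -0.28629949
exp(-rT) = 0.91530311; exp(-qT) = 1.00000000
C = S_0 * exp(-qT) * N(d1) - K * exp(-rT) * N(d2)
N(d1) = 0.64619309; N(d2) = 0.38732437
C = 27.9000 * 1.00000000 * 0.64619309 - 29.6000 * 0.91530311 * 0.38732437 = 7.5350
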